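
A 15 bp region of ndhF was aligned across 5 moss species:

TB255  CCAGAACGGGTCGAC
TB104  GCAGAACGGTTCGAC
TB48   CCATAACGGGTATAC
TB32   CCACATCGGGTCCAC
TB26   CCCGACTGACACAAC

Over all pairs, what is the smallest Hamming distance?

2

Pairwise Hamming distances:
  TB255 vs TB104: 2
  TB255 vs TB48: 3
  TB255 vs TB32: 3
  TB255 vs TB26: 7
  TB104 vs TB48: 5
  TB104 vs TB32: 5
  TB104 vs TB26: 8
  TB48 vs TB32: 4
  TB48 vs TB26: 9
  TB32 vs TB26: 8
The smallest is 2, between TB255 and TB104.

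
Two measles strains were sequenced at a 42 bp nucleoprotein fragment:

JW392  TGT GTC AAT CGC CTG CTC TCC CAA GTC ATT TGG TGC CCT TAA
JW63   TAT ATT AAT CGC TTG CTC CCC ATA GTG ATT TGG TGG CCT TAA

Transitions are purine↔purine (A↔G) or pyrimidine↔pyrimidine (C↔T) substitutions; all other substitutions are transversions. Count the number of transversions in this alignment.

The sequences differ at positions 2 (G/A, transition), 4 (G/A, transition), 6 (C/T, transition), 13 (C/T, transition), 19 (T/C, transition), 22 (C/A, transversion), 23 (A/T, transversion), 27 (C/G, transversion), 36 (C/G, transversion).
Of the 9 differences, 5 transitions and 4 transversions, so the answer is 4.

4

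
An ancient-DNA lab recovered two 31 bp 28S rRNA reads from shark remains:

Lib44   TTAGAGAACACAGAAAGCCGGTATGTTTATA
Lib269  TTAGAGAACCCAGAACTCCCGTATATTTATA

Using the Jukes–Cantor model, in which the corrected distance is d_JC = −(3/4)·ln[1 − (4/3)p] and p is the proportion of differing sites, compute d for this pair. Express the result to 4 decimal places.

0.1816

Differing sites — 10:A/C; 16:A/C; 17:G/T; 20:G/C; 25:G/A.
p = 5/31 = 0.161290.
d = −0.75 · ln(1 − (4/3)·0.161290) = −0.75 · ln(0.784947) = −0.75 · (-0.242139) = 0.1816.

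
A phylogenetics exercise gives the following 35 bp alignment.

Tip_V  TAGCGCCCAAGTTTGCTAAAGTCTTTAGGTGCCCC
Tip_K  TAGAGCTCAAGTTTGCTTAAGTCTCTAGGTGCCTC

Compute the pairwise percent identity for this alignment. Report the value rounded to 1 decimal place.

85.7%

Differing sites — 4:C/A; 7:C/T; 18:A/T; 25:T/C; 34:C/T.
30 of the 35 sites match, so the percent identity is 30/35 × 100 = 85.7%.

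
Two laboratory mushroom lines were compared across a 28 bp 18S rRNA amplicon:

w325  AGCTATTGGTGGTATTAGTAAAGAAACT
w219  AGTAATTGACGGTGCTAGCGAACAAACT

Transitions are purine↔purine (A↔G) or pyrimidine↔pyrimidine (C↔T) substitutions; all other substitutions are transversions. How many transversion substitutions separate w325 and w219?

Differing sites — 3:C/T (Ti); 4:T/A (Tv); 9:G/A (Ti); 10:T/C (Ti); 14:A/G (Ti); 15:T/C (Ti); 19:T/C (Ti); 20:A/G (Ti); 23:G/C (Tv).
Of the 9 differences, 7 transitions and 2 transversions, so the answer is 2.

2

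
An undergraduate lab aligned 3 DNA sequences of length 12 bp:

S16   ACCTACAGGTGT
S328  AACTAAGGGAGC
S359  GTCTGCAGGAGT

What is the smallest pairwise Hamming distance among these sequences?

4

Pairwise Hamming distances:
  S16 vs S328: 5
  S16 vs S359: 4
  S328 vs S359: 6
The smallest is 4, between S16 and S359.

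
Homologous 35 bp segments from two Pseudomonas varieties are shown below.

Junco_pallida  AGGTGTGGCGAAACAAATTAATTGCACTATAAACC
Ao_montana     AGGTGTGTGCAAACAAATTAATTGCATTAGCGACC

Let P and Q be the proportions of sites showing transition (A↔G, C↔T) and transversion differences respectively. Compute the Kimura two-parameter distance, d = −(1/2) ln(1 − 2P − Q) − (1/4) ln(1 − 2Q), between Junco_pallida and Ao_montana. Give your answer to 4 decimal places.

0.2327

Mismatches occur at site 8 (G→T, transversion), site 9 (C→G, transversion), site 10 (G→C, transversion), site 27 (C→T, transition), site 30 (T→G, transversion), site 31 (A→C, transversion), site 32 (A→G, transition).
Of the 7 differences, 2 transitions and 5 transversions over 35 sites: P = 2/35 = 0.057143, Q = 5/35 = 0.142857.
d = −0.5·ln(0.742857) − 0.25·ln(0.714286) = −0.5·(-0.297252) − 0.25·(-0.336472) = 0.2327.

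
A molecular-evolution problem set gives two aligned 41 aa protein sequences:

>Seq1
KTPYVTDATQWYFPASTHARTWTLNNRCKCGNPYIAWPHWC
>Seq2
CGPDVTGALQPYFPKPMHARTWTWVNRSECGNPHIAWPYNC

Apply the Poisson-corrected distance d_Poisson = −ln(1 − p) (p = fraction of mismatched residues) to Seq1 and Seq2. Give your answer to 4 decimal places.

The sequences differ at positions 1 (K/C), 2 (T/G), 4 (Y/D), 7 (D/G), 9 (T/L), 11 (W/P), 15 (A/K), 16 (S/P), 17 (T/M), 24 (L/W), 25 (N/V), 28 (C/S), 29 (K/E), 34 (Y/H), 39 (H/Y), 40 (W/N).
p = 16/41 = 0.390244.
d = −ln(1 − 0.390244) = −ln(0.609756) = 0.4947.

0.4947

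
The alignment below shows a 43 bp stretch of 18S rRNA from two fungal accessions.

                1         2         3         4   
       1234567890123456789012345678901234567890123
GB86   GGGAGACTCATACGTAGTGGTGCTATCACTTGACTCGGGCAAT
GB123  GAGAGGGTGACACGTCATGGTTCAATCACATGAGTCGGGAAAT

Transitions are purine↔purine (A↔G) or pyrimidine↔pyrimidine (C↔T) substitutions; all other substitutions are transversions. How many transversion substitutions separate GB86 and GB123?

8

The sequences differ at positions 2 (G/A, transition), 6 (A/G, transition), 7 (C/G, transversion), 9 (C/G, transversion), 11 (T/C, transition), 16 (A/C, transversion), 17 (G/A, transition), 22 (G/T, transversion), 24 (T/A, transversion), 30 (T/A, transversion), 34 (C/G, transversion), 40 (C/A, transversion).
Of the 12 differences, 4 transitions and 8 transversions, so the answer is 8.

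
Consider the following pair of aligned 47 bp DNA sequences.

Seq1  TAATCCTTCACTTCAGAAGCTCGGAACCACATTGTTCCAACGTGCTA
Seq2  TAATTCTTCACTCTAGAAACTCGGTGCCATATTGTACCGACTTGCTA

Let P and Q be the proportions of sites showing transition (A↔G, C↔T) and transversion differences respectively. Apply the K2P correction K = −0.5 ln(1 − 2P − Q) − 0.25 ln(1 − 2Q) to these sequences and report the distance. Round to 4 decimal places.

0.2586

Mismatches occur at site 5 (C↔T, transition), site 13 (T↔C, transition), site 14 (C↔T, transition), site 19 (G↔A, transition), site 25 (A↔T, transversion), site 26 (A↔G, transition), site 30 (C↔T, transition), site 36 (T↔A, transversion), site 39 (A↔G, transition), site 42 (G↔T, transversion).
Of the 10 differences, 7 transitions and 3 transversions over 47 sites: P = 7/47 = 0.148936, Q = 3/47 = 0.063830.
d = −0.5·ln(0.638298) − 0.25·ln(0.872340) = −0.5·(-0.448950) − 0.25·(-0.136576) = 0.2586.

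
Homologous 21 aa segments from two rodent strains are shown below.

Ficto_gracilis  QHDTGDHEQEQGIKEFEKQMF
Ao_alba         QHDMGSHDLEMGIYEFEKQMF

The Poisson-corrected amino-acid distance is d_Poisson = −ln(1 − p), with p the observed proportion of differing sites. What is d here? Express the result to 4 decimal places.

The sequences differ at positions 4 (T/M), 6 (D/S), 8 (E/D), 9 (Q/L), 11 (Q/M), 14 (K/Y).
p = 6/21 = 0.285714.
d = −ln(1 − 0.285714) = −ln(0.714286) = 0.3365.

0.3365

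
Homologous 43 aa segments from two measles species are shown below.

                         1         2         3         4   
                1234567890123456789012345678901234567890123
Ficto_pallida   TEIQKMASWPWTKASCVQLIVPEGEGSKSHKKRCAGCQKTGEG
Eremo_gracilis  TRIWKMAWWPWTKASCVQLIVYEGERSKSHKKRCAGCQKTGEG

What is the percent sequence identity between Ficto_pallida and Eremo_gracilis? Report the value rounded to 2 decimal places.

The sequences differ at positions 2 (E/R), 4 (Q/W), 8 (S/W), 22 (P/Y), 26 (G/R).
38 of the 43 sites match, so the percent identity is 38/43 × 100 = 88.37%.

88.37%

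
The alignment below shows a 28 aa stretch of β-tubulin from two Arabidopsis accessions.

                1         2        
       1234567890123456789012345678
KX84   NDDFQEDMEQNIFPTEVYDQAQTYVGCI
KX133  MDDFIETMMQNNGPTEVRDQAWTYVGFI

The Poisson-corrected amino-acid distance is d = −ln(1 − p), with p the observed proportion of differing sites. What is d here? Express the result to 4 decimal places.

Differing sites — 1:N/M; 5:Q/I; 7:D/T; 9:E/M; 12:I/N; 13:F/G; 18:Y/R; 22:Q/W; 27:C/F.
p = 9/28 = 0.321429.
d = −ln(1 − 0.321429) = −ln(0.678571) = 0.3878.

0.3878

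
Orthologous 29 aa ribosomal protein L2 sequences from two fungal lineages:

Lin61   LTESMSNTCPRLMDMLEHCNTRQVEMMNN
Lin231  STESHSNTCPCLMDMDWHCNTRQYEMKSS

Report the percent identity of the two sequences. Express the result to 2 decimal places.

Mismatches occur at site 1 (L↔S), site 5 (M↔H), site 11 (R↔C), site 16 (L↔D), site 17 (E↔W), site 24 (V↔Y), site 27 (M↔K), site 28 (N↔S), site 29 (N↔S).
20 of the 29 sites match, so the percent identity is 20/29 × 100 = 68.97%.

68.97%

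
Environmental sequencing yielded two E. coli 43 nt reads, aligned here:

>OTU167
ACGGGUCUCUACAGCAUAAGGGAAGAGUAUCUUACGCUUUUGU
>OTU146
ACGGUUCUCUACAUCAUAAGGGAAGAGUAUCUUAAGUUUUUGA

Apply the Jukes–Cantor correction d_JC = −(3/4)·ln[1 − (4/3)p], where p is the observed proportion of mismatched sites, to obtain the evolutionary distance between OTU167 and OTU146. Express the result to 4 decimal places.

Differing sites — 5:G/U; 14:G/U; 35:C/A; 37:C/U; 43:U/A.
p = 5/43 = 0.116279.
d = −0.75 · ln(1 − (4/3)·0.116279) = −0.75 · ln(0.844961) = −0.75 · (-0.168465) = 0.1263.

0.1263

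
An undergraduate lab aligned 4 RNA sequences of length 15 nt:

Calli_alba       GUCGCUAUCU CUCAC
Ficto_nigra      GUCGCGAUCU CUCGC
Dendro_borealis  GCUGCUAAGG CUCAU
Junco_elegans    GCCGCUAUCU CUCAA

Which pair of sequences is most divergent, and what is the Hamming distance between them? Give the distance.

8

Pairwise Hamming distances:
  Calli_alba vs Ficto_nigra: 2
  Calli_alba vs Dendro_borealis: 6
  Calli_alba vs Junco_elegans: 2
  Ficto_nigra vs Dendro_borealis: 8
  Ficto_nigra vs Junco_elegans: 4
  Dendro_borealis vs Junco_elegans: 5
The largest is 8, between Ficto_nigra and Dendro_borealis.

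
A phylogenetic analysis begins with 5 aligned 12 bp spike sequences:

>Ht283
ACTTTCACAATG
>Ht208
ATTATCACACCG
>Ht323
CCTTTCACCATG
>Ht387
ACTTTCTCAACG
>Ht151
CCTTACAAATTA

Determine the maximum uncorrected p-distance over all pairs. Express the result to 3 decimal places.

0.667

Pairwise Hamming distances:
  Ht283 vs Ht208: 4
  Ht283 vs Ht323: 2
  Ht283 vs Ht387: 2
  Ht283 vs Ht151: 5
  Ht208 vs Ht323: 6
  Ht208 vs Ht387: 4
  Ht208 vs Ht151: 8
  Ht323 vs Ht387: 4
  Ht323 vs Ht151: 5
  Ht387 vs Ht151: 7
The largest is 8 mismatches, between Ht208 and Ht151; p = 8/12 = 0.667.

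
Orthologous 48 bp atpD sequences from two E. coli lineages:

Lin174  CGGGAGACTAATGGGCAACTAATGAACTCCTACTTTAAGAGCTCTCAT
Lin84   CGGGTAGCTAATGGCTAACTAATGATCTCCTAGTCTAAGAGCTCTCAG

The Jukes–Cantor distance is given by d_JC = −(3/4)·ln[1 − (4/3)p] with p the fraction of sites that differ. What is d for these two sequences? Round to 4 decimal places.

0.2158

Differing sites — 5:A/T; 6:G/A; 7:A/G; 15:G/C; 16:C/T; 26:A/T; 33:C/G; 35:T/C; 48:T/G.
p = 9/48 = 0.187500.
d = −0.75 · ln(1 − (4/3)·0.187500) = −0.75 · ln(0.750000) = −0.75 · (-0.287682) = 0.2158.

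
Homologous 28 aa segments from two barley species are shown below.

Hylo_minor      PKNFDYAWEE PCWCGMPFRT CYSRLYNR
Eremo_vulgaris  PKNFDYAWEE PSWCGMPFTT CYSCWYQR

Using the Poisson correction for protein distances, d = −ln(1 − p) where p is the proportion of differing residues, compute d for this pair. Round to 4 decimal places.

0.1967

Differing sites — 12:C/S; 19:R/T; 24:R/C; 25:L/W; 27:N/Q.
p = 5/28 = 0.178571.
d = −ln(1 − 0.178571) = −ln(0.821429) = 0.1967.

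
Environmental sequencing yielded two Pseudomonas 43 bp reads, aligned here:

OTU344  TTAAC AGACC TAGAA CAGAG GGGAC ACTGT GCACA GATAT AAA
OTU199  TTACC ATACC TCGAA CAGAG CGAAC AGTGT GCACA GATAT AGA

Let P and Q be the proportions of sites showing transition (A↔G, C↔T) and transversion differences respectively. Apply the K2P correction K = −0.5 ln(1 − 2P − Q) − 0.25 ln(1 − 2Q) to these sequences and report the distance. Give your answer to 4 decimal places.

Mismatches occur at site 4 (A→C, transversion), site 7 (G→T, transversion), site 12 (A→C, transversion), site 21 (G→C, transversion), site 23 (G→A, transition), site 27 (C→G, transversion), site 42 (A→G, transition).
Of the 7 differences, 2 transitions and 5 transversions over 43 sites: P = 2/43 = 0.046512, Q = 5/43 = 0.116279.
d = −0.5·ln(0.790697) − 0.25·ln(0.767442) = −0.5·(-0.234840) − 0.25·(-0.264692) = 0.1836.

0.1836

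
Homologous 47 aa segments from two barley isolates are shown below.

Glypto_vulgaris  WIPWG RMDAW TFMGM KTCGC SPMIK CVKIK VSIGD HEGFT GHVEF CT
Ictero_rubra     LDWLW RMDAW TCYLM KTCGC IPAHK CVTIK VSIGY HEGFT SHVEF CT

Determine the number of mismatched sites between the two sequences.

14

Mismatches occur at site 1 (W↔L), site 2 (I↔D), site 3 (P↔W), site 4 (W↔L), site 5 (G↔W), site 12 (F↔C), site 13 (M↔Y), site 14 (G↔L), site 21 (S↔I), site 23 (M↔A), site 24 (I↔H), site 28 (K↔T), site 35 (D↔Y), site 41 (G↔S).
That gives 14 mismatches out of 47 aligned sites, so the Hamming distance is 14.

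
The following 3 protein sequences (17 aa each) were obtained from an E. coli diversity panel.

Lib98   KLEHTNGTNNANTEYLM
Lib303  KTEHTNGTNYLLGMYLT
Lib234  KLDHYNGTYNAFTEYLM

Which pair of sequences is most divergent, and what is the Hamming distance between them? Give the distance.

Pairwise Hamming distances:
  Lib98 vs Lib303: 7
  Lib98 vs Lib234: 4
  Lib303 vs Lib234: 10
The largest is 10, between Lib303 and Lib234.

10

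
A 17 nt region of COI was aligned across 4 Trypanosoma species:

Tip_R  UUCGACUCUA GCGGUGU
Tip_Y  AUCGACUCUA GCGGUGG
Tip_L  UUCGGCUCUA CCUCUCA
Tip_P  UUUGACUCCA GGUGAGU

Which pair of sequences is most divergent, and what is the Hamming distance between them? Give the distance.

Pairwise Hamming distances:
  Tip_R vs Tip_Y: 2
  Tip_R vs Tip_L: 6
  Tip_R vs Tip_P: 5
  Tip_Y vs Tip_L: 7
  Tip_Y vs Tip_P: 7
  Tip_L vs Tip_P: 9
The largest is 9, between Tip_L and Tip_P.

9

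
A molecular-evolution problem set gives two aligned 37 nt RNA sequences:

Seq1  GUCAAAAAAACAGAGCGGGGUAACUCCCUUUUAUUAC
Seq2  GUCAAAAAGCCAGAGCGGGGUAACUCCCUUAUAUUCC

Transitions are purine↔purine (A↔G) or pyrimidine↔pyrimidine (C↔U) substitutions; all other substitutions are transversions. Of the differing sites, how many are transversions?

Mismatches occur at site 9 (A/G, transition), site 10 (A/C, transversion), site 31 (U/A, transversion), site 36 (A/C, transversion).
Of the 4 differences, 1 transition and 3 transversions, so the answer is 3.

3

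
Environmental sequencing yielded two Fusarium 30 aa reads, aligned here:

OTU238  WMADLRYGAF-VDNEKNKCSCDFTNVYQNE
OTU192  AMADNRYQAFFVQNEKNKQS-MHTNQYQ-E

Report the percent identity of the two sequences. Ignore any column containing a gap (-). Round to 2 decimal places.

Excluding the 3 gap columns leaves 27 comparable sites.
Differing sites — 1:W/A; 5:L/N; 8:G/Q; 13:D/Q; 19:C/Q; 22:D/M; 23:F/H; 26:V/Q.
19 of the 27 comparable sites match, so the percent identity is 19/27 × 100 = 70.37%.

70.37%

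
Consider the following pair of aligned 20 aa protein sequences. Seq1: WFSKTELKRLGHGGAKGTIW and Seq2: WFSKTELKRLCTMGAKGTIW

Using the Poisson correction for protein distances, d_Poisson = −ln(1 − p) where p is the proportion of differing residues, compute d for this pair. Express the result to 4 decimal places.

Differing sites — 11:G/C; 12:H/T; 13:G/M.
p = 3/20 = 0.150000.
d = −ln(1 − 0.150000) = −ln(0.850000) = 0.1625.

0.1625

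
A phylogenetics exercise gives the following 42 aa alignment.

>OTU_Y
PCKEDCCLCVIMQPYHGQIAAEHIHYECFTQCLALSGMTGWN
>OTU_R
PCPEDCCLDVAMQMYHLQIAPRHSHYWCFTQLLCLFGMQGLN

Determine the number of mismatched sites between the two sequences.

14

Mismatches occur at site 3 (K→P), site 9 (C→D), site 11 (I→A), site 14 (P→M), site 17 (G→L), site 21 (A→P), site 22 (E→R), site 24 (I→S), site 27 (E→W), site 32 (C→L), site 34 (A→C), site 36 (S→F), site 39 (T→Q), site 41 (W→L).
That gives 14 mismatches out of 42 aligned sites, so the Hamming distance is 14.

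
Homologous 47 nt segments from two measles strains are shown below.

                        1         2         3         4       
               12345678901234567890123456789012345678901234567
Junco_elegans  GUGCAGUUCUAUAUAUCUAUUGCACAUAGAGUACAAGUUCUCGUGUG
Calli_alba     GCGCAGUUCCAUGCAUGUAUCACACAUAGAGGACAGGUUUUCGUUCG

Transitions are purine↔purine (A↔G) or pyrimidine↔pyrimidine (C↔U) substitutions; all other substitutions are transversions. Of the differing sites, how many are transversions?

3

The sequences differ at positions 2 (U/C, transition), 10 (U/C, transition), 13 (A/G, transition), 14 (U/C, transition), 17 (C/G, transversion), 21 (U/C, transition), 22 (G/A, transition), 32 (U/G, transversion), 36 (A/G, transition), 40 (C/U, transition), 45 (G/U, transversion), 46 (U/C, transition).
Of the 12 differences, 9 transitions and 3 transversions, so the answer is 3.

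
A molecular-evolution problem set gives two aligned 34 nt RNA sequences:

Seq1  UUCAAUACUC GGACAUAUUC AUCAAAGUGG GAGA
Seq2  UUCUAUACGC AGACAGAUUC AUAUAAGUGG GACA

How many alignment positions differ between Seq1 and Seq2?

Mismatches occur at site 4 (A↔U), site 9 (U↔G), site 11 (G↔A), site 16 (U↔G), site 23 (C↔A), site 24 (A↔U), site 33 (G↔C).
That gives 7 mismatches out of 34 aligned sites, so the Hamming distance is 7.

7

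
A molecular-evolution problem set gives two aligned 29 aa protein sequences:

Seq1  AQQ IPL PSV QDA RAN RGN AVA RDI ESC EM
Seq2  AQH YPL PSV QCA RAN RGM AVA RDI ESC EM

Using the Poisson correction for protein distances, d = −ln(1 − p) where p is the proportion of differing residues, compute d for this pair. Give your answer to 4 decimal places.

The sequences differ at positions 3 (Q/H), 4 (I/Y), 11 (D/C), 18 (N/M).
p = 4/29 = 0.137931.
d = −ln(1 − 0.137931) = −ln(0.862069) = 0.1484.

0.1484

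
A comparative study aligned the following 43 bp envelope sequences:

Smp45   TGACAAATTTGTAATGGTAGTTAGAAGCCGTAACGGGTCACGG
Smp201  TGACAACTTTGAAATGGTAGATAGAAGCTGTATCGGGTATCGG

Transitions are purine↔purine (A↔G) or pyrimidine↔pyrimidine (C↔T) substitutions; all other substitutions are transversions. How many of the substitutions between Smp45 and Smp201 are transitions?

1

Differing sites — 7:A/C (Tv); 12:T/A (Tv); 21:T/A (Tv); 29:C/T (Ti); 33:A/T (Tv); 39:C/A (Tv); 40:A/T (Tv).
Of the 7 differences, 1 transition and 6 transversions, so the answer is 1.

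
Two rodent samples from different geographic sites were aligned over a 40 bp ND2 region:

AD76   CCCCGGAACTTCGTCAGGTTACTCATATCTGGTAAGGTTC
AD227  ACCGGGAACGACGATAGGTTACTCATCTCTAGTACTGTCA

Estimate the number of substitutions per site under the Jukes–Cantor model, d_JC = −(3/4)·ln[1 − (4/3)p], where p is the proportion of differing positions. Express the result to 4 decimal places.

0.3831

Mismatches occur at site 1 (C→A), site 4 (C→G), site 10 (T→G), site 11 (T→A), site 14 (T→A), site 15 (C→T), site 27 (A→C), site 31 (G→A), site 35 (A→C), site 36 (G→T), site 39 (T→C), site 40 (C→A).
p = 12/40 = 0.300000.
d = −0.75 · ln(1 − (4/3)·0.300000) = −0.75 · ln(0.600000) = −0.75 · (-0.510826) = 0.3831.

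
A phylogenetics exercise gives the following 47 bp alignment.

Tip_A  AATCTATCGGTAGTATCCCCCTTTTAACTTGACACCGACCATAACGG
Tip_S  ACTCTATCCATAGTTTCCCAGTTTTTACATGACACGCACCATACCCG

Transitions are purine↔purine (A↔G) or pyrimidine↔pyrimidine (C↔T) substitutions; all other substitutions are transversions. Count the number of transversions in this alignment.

11

The sequences differ at positions 2 (A/C, transversion), 9 (G/C, transversion), 10 (G/A, transition), 15 (A/T, transversion), 20 (C/A, transversion), 21 (C/G, transversion), 26 (A/T, transversion), 29 (T/A, transversion), 36 (C/G, transversion), 37 (G/C, transversion), 44 (A/C, transversion), 46 (G/C, transversion).
Of the 12 differences, 1 transition and 11 transversions, so the answer is 11.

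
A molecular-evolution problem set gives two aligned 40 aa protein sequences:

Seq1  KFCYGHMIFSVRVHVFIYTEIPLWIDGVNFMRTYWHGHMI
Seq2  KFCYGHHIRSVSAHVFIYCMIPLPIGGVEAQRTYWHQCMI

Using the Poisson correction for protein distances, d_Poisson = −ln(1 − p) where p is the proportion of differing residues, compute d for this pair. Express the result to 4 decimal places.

0.3930

The sequences differ at positions 7 (M/H), 9 (F/R), 12 (R/S), 13 (V/A), 19 (T/C), 20 (E/M), 24 (W/P), 26 (D/G), 29 (N/E), 30 (F/A), 31 (M/Q), 37 (G/Q), 38 (H/C).
p = 13/40 = 0.325000.
d = −ln(1 − 0.325000) = −ln(0.675000) = 0.3930.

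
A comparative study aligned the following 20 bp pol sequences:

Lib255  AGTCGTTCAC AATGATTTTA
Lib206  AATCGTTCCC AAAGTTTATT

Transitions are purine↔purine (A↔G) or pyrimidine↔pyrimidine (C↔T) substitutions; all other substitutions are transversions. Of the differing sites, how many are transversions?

Differing sites — 2:G/A (Ti); 9:A/C (Tv); 13:T/A (Tv); 15:A/T (Tv); 18:T/A (Tv); 20:A/T (Tv).
Of the 6 differences, 1 transition and 5 transversions, so the answer is 5.

5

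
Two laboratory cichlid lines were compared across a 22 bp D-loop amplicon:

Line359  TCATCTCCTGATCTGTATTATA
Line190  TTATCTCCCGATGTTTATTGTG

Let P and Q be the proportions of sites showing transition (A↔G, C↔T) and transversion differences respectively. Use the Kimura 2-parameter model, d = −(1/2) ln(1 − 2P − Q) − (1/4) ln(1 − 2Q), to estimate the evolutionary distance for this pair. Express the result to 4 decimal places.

The sequences differ at positions 2 (C/T, transition), 9 (T/C, transition), 13 (C/G, transversion), 15 (G/T, transversion), 20 (A/G, transition), 22 (A/G, transition).
Of the 6 differences, 4 transitions and 2 transversions over 22 sites: P = 4/22 = 0.181818, Q = 2/22 = 0.090909.
d = −0.5·ln(0.545455) − 0.25·ln(0.818182) = −0.5·(-0.606135) − 0.25·(-0.200670) = 0.3532.

0.3532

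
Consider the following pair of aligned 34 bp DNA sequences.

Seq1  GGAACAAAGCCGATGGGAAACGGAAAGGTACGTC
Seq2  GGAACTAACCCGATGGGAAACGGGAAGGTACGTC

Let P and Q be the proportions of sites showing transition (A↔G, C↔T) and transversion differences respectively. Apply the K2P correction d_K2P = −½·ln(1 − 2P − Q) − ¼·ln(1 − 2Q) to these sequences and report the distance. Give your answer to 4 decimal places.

Mismatches occur at site 6 (A→T, transversion), site 9 (G→C, transversion), site 24 (A→G, transition).
Of the 3 differences, 1 transition and 2 transversions over 34 sites: P = 1/34 = 0.029412, Q = 2/34 = 0.058824.
d = −0.5·ln(0.882352) − 0.25·ln(0.882352) = −0.5·(-0.125164) − 0.25·(-0.125164) = 0.0939.

0.0939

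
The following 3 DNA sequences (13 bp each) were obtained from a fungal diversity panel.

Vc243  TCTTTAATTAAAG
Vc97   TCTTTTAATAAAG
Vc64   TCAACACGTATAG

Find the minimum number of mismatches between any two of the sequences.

2

Pairwise Hamming distances:
  Vc243 vs Vc97: 2
  Vc243 vs Vc64: 6
  Vc97 vs Vc64: 7
The smallest is 2, between Vc243 and Vc97.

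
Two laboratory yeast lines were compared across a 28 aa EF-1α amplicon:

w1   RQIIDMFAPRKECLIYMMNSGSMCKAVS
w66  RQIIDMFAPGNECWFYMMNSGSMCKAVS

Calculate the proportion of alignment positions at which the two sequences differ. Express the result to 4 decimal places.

Mismatches occur at site 10 (R↔G), site 11 (K↔N), site 14 (L↔W), site 15 (I↔F).
There are 4 differences over 28 sites, so p = 4/28 = 0.1429.

0.1429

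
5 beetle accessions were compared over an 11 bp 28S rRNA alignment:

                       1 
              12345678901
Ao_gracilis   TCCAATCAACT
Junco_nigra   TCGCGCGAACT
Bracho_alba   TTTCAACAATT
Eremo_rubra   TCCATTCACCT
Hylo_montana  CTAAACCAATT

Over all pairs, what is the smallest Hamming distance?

Pairwise Hamming distances:
  Ao_gracilis vs Junco_nigra: 5
  Ao_gracilis vs Bracho_alba: 5
  Ao_gracilis vs Eremo_rubra: 2
  Ao_gracilis vs Hylo_montana: 5
  Junco_nigra vs Bracho_alba: 6
  Junco_nigra vs Eremo_rubra: 6
  Junco_nigra vs Hylo_montana: 7
  Bracho_alba vs Eremo_rubra: 7
  Bracho_alba vs Hylo_montana: 4
  Eremo_rubra vs Hylo_montana: 7
The smallest is 2, between Ao_gracilis and Eremo_rubra.

2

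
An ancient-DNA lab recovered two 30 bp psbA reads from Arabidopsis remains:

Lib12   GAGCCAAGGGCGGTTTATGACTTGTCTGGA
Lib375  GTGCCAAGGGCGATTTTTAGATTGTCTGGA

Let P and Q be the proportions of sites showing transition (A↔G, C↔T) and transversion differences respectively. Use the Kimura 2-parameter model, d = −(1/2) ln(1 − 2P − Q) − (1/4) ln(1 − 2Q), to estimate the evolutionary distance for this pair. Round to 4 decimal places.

The sequences differ at positions 2 (A/T, transversion), 13 (G/A, transition), 17 (A/T, transversion), 19 (G/A, transition), 20 (A/G, transition), 21 (C/A, transversion).
Of the 6 differences, 3 transitions and 3 transversions over 30 sites: P = 3/30 = 0.100000, Q = 3/30 = 0.100000.
d = −0.5·ln(0.700000) − 0.25·ln(0.800000) = −0.5·(-0.356675) − 0.25·(-0.223144) = 0.2341.

0.2341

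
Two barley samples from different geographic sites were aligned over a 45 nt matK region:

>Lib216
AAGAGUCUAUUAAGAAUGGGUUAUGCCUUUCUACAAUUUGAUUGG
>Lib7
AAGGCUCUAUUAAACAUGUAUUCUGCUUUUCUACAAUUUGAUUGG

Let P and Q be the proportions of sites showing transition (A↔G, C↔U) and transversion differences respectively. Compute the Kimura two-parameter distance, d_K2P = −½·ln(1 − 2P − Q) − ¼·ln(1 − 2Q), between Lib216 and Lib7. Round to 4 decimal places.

0.2040

Differing sites — 4:A/G (Ti); 5:G/C (Tv); 14:G/A (Ti); 15:A/C (Tv); 19:G/U (Tv); 20:G/A (Ti); 23:A/C (Tv); 27:C/U (Ti).
Of the 8 differences, 4 transitions and 4 transversions over 45 sites: P = 4/45 = 0.088889, Q = 4/45 = 0.088889.
d = −0.5·ln(0.733333) − 0.25·ln(0.822222) = −0.5·(-0.310155) − 0.25·(-0.195745) = 0.2040.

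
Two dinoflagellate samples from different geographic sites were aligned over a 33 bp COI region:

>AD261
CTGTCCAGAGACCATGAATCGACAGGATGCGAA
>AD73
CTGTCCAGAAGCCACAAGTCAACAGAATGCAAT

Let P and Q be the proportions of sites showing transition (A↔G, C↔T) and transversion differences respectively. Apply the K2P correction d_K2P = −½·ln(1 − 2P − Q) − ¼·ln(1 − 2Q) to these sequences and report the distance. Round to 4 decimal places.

Mismatches occur at site 10 (G/A, transition), site 11 (A/G, transition), site 15 (T/C, transition), site 16 (G/A, transition), site 18 (A/G, transition), site 21 (G/A, transition), site 26 (G/A, transition), site 31 (G/A, transition), site 33 (A/T, transversion).
Of the 9 differences, 8 transitions and 1 transversion over 33 sites: P = 8/33 = 0.242424, Q = 1/33 = 0.030303.
d = −0.5·ln(0.484849) − 0.25·ln(0.939394) = −0.5·(-0.723918) − 0.25·(-0.062520) = 0.3776.

0.3776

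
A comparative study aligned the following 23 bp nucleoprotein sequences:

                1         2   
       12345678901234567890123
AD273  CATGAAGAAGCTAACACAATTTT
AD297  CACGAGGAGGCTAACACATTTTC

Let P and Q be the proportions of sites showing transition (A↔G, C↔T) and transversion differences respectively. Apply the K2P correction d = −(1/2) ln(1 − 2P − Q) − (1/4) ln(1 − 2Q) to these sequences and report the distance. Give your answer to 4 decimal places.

The sequences differ at positions 3 (T/C, transition), 6 (A/G, transition), 9 (A/G, transition), 19 (A/T, transversion), 23 (T/C, transition).
Of the 5 differences, 4 transitions and 1 transversion over 23 sites: P = 4/23 = 0.173913, Q = 1/23 = 0.043478.
d = −0.5·ln(0.608696) − 0.25·ln(0.913044) = −0.5·(-0.496436) − 0.25·(-0.090971) = 0.2710.

0.2710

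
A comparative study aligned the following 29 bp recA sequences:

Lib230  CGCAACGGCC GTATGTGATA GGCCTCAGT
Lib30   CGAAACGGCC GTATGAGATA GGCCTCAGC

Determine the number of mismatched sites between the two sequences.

Differing sites — 3:C/A; 16:T/A; 29:T/C.
That gives 3 mismatches out of 29 aligned sites, so the Hamming distance is 3.

3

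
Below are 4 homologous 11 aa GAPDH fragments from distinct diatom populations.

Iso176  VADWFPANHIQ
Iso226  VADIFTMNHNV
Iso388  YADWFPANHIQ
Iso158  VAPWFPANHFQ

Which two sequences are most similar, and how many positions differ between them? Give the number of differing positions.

Pairwise Hamming distances:
  Iso176 vs Iso226: 5
  Iso176 vs Iso388: 1
  Iso176 vs Iso158: 2
  Iso226 vs Iso388: 6
  Iso226 vs Iso158: 6
  Iso388 vs Iso158: 3
The smallest is 1, between Iso176 and Iso388.

1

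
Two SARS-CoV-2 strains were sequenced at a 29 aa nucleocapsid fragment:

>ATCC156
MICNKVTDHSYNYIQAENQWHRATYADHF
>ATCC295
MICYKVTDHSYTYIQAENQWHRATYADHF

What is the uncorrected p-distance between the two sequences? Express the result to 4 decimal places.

Differing sites — 4:N/Y; 12:N/T.
There are 2 differences over 29 sites, so p = 2/29 = 0.0690.

0.0690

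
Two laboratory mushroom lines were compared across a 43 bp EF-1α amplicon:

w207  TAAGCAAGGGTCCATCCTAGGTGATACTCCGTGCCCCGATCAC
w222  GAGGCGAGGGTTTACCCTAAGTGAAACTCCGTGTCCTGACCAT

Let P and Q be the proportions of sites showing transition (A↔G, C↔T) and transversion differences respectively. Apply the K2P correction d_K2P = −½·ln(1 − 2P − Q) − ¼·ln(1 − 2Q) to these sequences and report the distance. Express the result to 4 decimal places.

Differing sites — 1:T/G (Tv); 3:A/G (Ti); 6:A/G (Ti); 12:C/T (Ti); 13:C/T (Ti); 15:T/C (Ti); 20:G/A (Ti); 25:T/A (Tv); 34:C/T (Ti); 37:C/T (Ti); 40:T/C (Ti); 43:C/T (Ti).
Of the 12 differences, 10 transitions and 2 transversions over 43 sites: P = 10/43 = 0.232558, Q = 2/43 = 0.046512.
d = −0.5·ln(0.488372) − 0.25·ln(0.906976) = −0.5·(-0.716678) − 0.25·(-0.097639) = 0.3827.

0.3827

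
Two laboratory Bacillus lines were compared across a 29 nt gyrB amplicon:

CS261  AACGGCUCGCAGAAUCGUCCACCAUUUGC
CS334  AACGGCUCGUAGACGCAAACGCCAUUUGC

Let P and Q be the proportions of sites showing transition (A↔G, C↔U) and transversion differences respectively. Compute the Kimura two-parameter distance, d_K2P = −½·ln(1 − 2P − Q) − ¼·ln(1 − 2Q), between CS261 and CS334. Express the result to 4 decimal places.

0.2921

Mismatches occur at site 10 (C→U, transition), site 14 (A→C, transversion), site 15 (U→G, transversion), site 17 (G→A, transition), site 18 (U→A, transversion), site 19 (C→A, transversion), site 21 (A→G, transition).
Of the 7 differences, 3 transitions and 4 transversions over 29 sites: P = 3/29 = 0.103448, Q = 4/29 = 0.137931.
d = −0.5·ln(0.655173) − 0.25·ln(0.724138) = −0.5·(-0.422856) − 0.25·(-0.322773) = 0.2921.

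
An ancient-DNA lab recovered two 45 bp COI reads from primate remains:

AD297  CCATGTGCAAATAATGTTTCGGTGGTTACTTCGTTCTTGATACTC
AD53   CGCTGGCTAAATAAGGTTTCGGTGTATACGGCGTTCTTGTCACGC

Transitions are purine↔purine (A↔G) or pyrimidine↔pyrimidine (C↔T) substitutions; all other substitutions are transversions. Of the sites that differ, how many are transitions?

The sequences differ at positions 2 (C/G, transversion), 3 (A/C, transversion), 6 (T/G, transversion), 7 (G/C, transversion), 8 (C/T, transition), 15 (T/G, transversion), 25 (G/T, transversion), 26 (T/A, transversion), 30 (T/G, transversion), 31 (T/G, transversion), 40 (A/T, transversion), 41 (T/C, transition), 44 (T/G, transversion).
Of the 13 differences, 2 transitions and 11 transversions, so the answer is 2.

2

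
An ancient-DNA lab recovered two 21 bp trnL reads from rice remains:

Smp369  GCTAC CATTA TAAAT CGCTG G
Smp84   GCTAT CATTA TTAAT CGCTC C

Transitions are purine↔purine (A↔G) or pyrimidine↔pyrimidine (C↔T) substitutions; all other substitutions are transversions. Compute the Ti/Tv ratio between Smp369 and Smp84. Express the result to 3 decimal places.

The sequences differ at positions 5 (C/T, transition), 12 (A/T, transversion), 20 (G/C, transversion), 21 (G/C, transversion).
Of the 4 differences, 1 transition and 3 transversions, so Ti/Tv = 1/3 = 0.333.

0.333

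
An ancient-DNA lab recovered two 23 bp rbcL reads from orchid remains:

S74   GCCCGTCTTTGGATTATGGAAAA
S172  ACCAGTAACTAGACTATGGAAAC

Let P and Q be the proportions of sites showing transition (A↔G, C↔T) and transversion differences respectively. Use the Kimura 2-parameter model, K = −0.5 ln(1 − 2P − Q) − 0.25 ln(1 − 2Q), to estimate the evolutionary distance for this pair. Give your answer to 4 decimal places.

Differing sites — 1:G/A (Ti); 4:C/A (Tv); 7:C/A (Tv); 8:T/A (Tv); 9:T/C (Ti); 11:G/A (Ti); 14:T/C (Ti); 23:A/C (Tv).
Of the 8 differences, 4 transitions and 4 transversions over 23 sites: P = 4/23 = 0.173913, Q = 4/23 = 0.173913.
d = −0.5·ln(0.478261) − 0.25·ln(0.652174) = −0.5·(-0.737599) − 0.25·(-0.427444) = 0.4757.

0.4757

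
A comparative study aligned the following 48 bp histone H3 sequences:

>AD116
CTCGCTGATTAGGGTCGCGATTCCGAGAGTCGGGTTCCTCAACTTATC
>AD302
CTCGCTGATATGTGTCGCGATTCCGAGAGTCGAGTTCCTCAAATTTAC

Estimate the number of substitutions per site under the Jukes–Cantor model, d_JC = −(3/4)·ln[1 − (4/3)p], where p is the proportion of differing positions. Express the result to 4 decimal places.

0.1622

The sequences differ at positions 10 (T/A), 11 (A/T), 13 (G/T), 33 (G/A), 43 (C/A), 46 (A/T), 47 (T/A).
p = 7/48 = 0.145833.
d = −0.75 · ln(1 − (4/3)·0.145833) = −0.75 · ln(0.805556) = −0.75 · (-0.216223) = 0.1622.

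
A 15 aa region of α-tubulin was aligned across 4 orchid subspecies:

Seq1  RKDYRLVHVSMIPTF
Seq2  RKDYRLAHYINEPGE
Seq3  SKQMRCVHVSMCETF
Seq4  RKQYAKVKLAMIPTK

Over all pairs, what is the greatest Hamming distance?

Pairwise Hamming distances:
  Seq1 vs Seq2: 7
  Seq1 vs Seq3: 6
  Seq1 vs Seq4: 7
  Seq2 vs Seq3: 12
  Seq2 vs Seq4: 11
  Seq3 vs Seq4: 10
The largest is 12, between Seq2 and Seq3.

12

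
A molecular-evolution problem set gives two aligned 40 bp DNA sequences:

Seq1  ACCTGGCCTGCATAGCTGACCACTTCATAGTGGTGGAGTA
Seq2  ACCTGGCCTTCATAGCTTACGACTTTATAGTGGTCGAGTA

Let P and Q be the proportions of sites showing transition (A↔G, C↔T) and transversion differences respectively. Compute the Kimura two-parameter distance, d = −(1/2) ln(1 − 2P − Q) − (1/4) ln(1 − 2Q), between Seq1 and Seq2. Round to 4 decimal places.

0.1370

Differing sites — 10:G/T (Tv); 18:G/T (Tv); 21:C/G (Tv); 26:C/T (Ti); 35:G/C (Tv).
Of the 5 differences, 1 transition and 4 transversions over 40 sites: P = 1/40 = 0.025000, Q = 4/40 = 0.100000.
d = −0.5·ln(0.850000) − 0.25·ln(0.800000) = −0.5·(-0.162519) − 0.25·(-0.223144) = 0.1370.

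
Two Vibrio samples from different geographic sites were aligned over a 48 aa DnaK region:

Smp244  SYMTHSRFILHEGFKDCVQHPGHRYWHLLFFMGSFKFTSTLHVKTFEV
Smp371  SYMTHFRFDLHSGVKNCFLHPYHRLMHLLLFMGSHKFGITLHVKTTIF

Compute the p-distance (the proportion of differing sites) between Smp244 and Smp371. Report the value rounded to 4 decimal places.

0.3542

Mismatches occur at site 6 (S↔F), site 9 (I↔D), site 12 (E↔S), site 14 (F↔V), site 16 (D↔N), site 18 (V↔F), site 19 (Q↔L), site 22 (G↔Y), site 25 (Y↔L), site 26 (W↔M), site 30 (F↔L), site 35 (F↔H), site 38 (T↔G), site 39 (S↔I), site 46 (F↔T), site 47 (E↔I), site 48 (V↔F).
There are 17 differences over 48 sites, so p = 17/48 = 0.3542.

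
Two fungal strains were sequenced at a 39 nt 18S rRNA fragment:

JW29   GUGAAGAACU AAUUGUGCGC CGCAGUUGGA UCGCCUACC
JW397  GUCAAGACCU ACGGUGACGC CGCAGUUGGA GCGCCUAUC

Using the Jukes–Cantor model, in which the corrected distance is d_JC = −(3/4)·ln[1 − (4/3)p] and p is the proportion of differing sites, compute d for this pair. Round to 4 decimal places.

0.3138

Mismatches occur at site 3 (G→C), site 8 (A→C), site 12 (A→C), site 13 (U→G), site 14 (U→G), site 15 (G→U), site 16 (U→G), site 17 (G→A), site 31 (U→G), site 38 (C→U).
p = 10/39 = 0.256410.
d = −0.75 · ln(1 − (4/3)·0.256410) = −0.75 · ln(0.658120) = −0.75 · (-0.418368) = 0.3138.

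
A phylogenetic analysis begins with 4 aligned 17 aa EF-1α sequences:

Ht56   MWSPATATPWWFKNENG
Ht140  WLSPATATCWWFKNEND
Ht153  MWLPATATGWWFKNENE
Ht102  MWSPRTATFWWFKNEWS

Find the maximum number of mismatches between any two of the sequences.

6

Pairwise Hamming distances:
  Ht56 vs Ht140: 4
  Ht56 vs Ht153: 3
  Ht56 vs Ht102: 4
  Ht140 vs Ht153: 5
  Ht140 vs Ht102: 6
  Ht153 vs Ht102: 5
The largest is 6, between Ht140 and Ht102.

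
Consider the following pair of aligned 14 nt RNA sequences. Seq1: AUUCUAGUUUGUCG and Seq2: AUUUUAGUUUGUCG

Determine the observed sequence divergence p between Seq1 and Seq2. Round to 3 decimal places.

0.071

Differing sites — 4:C/U.
There are 1 differences over 14 sites, so p = 1/14 = 0.071.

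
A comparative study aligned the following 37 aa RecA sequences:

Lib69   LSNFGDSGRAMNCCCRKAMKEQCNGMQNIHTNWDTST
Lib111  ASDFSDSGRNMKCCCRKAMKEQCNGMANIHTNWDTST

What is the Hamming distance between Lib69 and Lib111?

The sequences differ at positions 1 (L/A), 3 (N/D), 5 (G/S), 10 (A/N), 12 (N/K), 27 (Q/A).
That gives 6 mismatches out of 37 aligned sites, so the Hamming distance is 6.

6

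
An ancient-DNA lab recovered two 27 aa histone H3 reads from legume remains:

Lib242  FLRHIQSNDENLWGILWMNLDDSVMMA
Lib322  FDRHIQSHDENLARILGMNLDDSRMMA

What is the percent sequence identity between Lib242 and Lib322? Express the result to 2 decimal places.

77.78%

Differing sites — 2:L/D; 8:N/H; 13:W/A; 14:G/R; 17:W/G; 24:V/R.
21 of the 27 sites match, so the percent identity is 21/27 × 100 = 77.78%.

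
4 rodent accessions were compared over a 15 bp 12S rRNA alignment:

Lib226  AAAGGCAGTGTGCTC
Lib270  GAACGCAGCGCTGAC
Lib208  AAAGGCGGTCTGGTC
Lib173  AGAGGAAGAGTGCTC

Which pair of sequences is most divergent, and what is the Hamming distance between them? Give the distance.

Pairwise Hamming distances:
  Lib226 vs Lib270: 7
  Lib226 vs Lib208: 3
  Lib226 vs Lib173: 3
  Lib270 vs Lib208: 8
  Lib270 vs Lib173: 9
  Lib208 vs Lib173: 6
The largest is 9, between Lib270 and Lib173.

9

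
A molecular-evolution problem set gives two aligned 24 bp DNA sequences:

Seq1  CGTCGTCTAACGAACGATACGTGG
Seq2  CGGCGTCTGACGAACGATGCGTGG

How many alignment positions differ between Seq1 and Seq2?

Mismatches occur at site 3 (T↔G), site 9 (A↔G), site 19 (A↔G).
That gives 3 mismatches out of 24 aligned sites, so the Hamming distance is 3.

3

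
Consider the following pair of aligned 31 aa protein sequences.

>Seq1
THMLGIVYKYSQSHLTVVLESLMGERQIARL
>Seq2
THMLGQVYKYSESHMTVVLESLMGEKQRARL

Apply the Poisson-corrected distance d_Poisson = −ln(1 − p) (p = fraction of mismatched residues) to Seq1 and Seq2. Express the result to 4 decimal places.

The sequences differ at positions 6 (I/Q), 12 (Q/E), 15 (L/M), 26 (R/K), 28 (I/R).
p = 5/31 = 0.161290.
d = −ln(1 − 0.161290) = −ln(0.838710) = 0.1759.

0.1759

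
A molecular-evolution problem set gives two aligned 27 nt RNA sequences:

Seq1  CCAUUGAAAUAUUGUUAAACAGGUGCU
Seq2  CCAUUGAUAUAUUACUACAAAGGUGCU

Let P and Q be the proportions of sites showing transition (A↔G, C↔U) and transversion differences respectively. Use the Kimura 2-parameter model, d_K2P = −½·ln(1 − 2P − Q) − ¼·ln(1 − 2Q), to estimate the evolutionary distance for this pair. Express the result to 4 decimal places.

Differing sites — 8:A/U (Tv); 14:G/A (Ti); 15:U/C (Ti); 18:A/C (Tv); 20:C/A (Tv).
Of the 5 differences, 2 transitions and 3 transversions over 27 sites: P = 2/27 = 0.074074, Q = 3/27 = 0.111111.
d = −0.5·ln(0.740741) − 0.25·ln(0.777778) = −0.5·(-0.300104) − 0.25·(-0.251314) = 0.2129.

0.2129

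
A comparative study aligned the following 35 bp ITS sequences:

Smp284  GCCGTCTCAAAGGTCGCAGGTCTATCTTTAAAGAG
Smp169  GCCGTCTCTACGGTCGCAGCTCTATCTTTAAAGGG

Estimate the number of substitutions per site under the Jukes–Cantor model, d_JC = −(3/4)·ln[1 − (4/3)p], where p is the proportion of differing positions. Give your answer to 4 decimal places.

0.1240

Mismatches occur at site 9 (A→T), site 11 (A→C), site 20 (G→C), site 34 (A→G).
p = 4/35 = 0.114286.
d = −0.75 · ln(1 − (4/3)·0.114286) = −0.75 · ln(0.847619) = −0.75 · (-0.165324) = 0.1240.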